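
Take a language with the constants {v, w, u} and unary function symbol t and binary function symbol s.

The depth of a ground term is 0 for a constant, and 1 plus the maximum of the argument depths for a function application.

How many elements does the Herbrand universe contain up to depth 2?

243

Let N_k count ground terms of depth at most k. Each non-constant term of depth ≤ k is some function symbol applied to depth-≤(k−1) arguments, giving N_k = 3 + N_{k-1} + N_{k-1}^2.
N_0 = 3
N_1 = 3 + 3 + 3^2 = 15
N_2 = 3 + 15 + 15^2 = 243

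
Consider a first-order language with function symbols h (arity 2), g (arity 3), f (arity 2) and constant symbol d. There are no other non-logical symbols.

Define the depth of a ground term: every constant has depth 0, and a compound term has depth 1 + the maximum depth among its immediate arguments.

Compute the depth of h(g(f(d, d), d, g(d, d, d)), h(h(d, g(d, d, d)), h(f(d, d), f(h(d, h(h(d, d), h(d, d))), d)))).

7

depth(f(d, d)) = 1 + max(0, 0) = 1
depth(g(d, d, d)) = 1 + max(0, 0, 0) = 1
depth(g(f(d, d), d, g(d, d, d))) = 1 + max(1, 0, 1) = 2
depth(h(d, g(d, d, d))) = 1 + max(0, 1) = 2
depth(h(d, d)) = 1 + max(0, 0) = 1
depth(h(h(d, d), h(d, d))) = 1 + max(1, 1) = 2
depth(h(d, h(h(d, d), h(d, d)))) = 1 + max(0, 2) = 3
depth(f(h(d, h(h(d, d), h(d, d))), d)) = 1 + max(3, 0) = 4
depth(h(f(d, d), f(h(d, h(h(d, d), h(d, d))), d))) = 1 + max(1, 4) = 5
depth(h(h(d, g(d, d, d)), h(f(d, d), f(h(d, h(h(d, d), h(d, d))), d)))) = 1 + max(2, 5) = 6
depth(h(g(f(d, d), d, g(d, d, d)), h(h(d, g(d, d, d)), h(f(d, d), f(h(d, h(h(d, d), h(d, d))), d))))) = 1 + max(2, 6) = 7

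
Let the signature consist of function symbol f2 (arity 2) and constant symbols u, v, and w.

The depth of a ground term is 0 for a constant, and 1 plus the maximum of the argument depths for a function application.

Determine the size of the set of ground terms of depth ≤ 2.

147

Let N_k = |{terms of depth ≤ k}|. Then N_0 = 3 and N_k = 3 + N_{k-1}^2 for k ≥ 1 (one summand per function symbol, arity giving the exponent).
N_0 = 3
N_1 = 3 + 3^2 = 12
N_2 = 3 + 12^2 = 147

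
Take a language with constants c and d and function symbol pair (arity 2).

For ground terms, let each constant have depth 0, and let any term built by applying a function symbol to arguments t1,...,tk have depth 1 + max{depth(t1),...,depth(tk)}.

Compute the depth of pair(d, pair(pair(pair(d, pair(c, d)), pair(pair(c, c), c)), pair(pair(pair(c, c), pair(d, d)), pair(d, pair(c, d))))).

depth(pair(c, d)) = 1 + max(0, 0) = 1
depth(pair(d, pair(c, d))) = 1 + max(0, 1) = 2
depth(pair(c, c)) = 1 + max(0, 0) = 1
depth(pair(pair(c, c), c)) = 1 + max(1, 0) = 2
depth(pair(pair(d, pair(c, d)), pair(pair(c, c), c))) = 1 + max(2, 2) = 3
depth(pair(d, d)) = 1 + max(0, 0) = 1
depth(pair(pair(c, c), pair(d, d))) = 1 + max(1, 1) = 2
depth(pair(pair(pair(c, c), pair(d, d)), pair(d, pair(c, d)))) = 1 + max(2, 2) = 3
depth(pair(pair(pair(d, pair(c, d)), pair(pair(c, c), c)), pair(pair(pair(c, c), pair(d, d)), pair(d, pair(c, d))))) = 1 + max(3, 3) = 4
depth(pair(d, pair(pair(pair(d, pair(c, d)), pair(pair(c, c), c)), pair(pair(pair(c, c), pair(d, d)), pair(d, pair(c, d)))))) = 1 + max(0, 4) = 5

5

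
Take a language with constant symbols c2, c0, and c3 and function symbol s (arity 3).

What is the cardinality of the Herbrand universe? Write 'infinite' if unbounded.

infinite

The signature has at least one function symbol (s, arity 3) and at least one constant (c2).
Iterating s gives infinitely many distinct ground terms: c2, s(c2, c2, c2), s(s(c2, c2, c2), s(c2, c2, c2), s(c2, c2, c2)), ...
So the Herbrand universe is infinite.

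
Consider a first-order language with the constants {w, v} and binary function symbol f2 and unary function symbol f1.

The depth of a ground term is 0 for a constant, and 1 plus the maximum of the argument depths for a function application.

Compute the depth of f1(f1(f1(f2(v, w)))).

depth(f2(v, w)) = 1 + max(0, 0) = 1
depth(f1(f2(v, w))) = 1 + depth(f2(v, w)) = 1 + 1 = 2
depth(f1(f1(f2(v, w)))) = 1 + depth(f1(f2(v, w))) = 1 + 2 = 3
depth(f1(f1(f1(f2(v, w))))) = 1 + depth(f1(f1(f2(v, w)))) = 1 + 3 = 4

4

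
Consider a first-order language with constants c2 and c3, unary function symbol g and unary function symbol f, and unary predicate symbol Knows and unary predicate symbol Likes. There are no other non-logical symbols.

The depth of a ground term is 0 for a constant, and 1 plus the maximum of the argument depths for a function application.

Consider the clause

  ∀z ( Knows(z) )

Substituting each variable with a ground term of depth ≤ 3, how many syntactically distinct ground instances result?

Ground terms of depth ≤ 3:
  Count level by level. With function symbols g/1, f/1, the terms of depth ≤ k are the 2 constants together with each function applied to depth-≤(k−1) tuples, so N_k = 2 + N_{k-1} + N_{k-1}.
  N_0 = 2
  N_1 = 2 + 2 + 2 = 6
  N_2 = 2 + 6 + 6 = 14
  N_3 = 2 + 14 + 14 = 30
So there are 30 ground terms available for substitution.
The clause has 1 distinct variable (z), which appears in the body. In the free term algebra distinct substitutions yield syntactically distinct ground instances.
Number of ground instances = 30.

30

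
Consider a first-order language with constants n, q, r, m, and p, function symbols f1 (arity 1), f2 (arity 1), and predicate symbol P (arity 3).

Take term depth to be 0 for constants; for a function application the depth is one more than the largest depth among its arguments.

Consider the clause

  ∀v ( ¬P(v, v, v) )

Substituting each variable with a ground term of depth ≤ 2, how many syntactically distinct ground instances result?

35

Ground terms of depth ≤ 2:
  Count level by level. With function symbols f1/1, f2/1, the terms of depth ≤ k are the 5 constants together with each function applied to depth-≤(k−1) tuples, so N_k = 5 + N_{k-1} + N_{k-1}.
  N_0 = 5
  N_1 = 5 + 5 + 5 = 15
  N_2 = 5 + 15 + 15 = 35
So there are 35 ground terms available for substitution.
There is 1 variable to instantiate (v),  occurring in at least one literal, so different choices give different ground instances.
Number of ground instances = 35.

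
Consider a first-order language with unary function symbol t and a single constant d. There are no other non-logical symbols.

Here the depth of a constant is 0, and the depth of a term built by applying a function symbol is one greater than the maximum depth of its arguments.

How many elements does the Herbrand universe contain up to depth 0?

Write N_k for the number of ground terms of depth ≤ k. A term of depth ≤ k is either a constant or a function symbol applied to arguments of depth ≤ k−1, so N_k = 1 + N_{k-1}.
N_0 = 1
Explicitly: d.

1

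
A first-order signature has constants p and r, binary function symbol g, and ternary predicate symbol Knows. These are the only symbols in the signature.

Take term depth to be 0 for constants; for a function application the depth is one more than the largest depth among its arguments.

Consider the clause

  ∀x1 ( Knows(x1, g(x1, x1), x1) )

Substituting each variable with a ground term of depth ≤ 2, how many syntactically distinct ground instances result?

38

Ground terms of depth ≤ 2:
  Write N_k for the number of ground terms of depth ≤ k. A term of depth ≤ k is either a constant or a function symbol applied to arguments of depth ≤ k−1, so N_k = 2 + N_{k-1}^2.
  N_0 = 2
  N_1 = 2 + 2^2 = 6
  N_2 = 2 + 6^2 = 38
So there are 38 ground terms available for substitution.
The variable x1 ranges independently over the available ground terms, and distinct assignments produce distinct instances.
Number of ground instances = 38.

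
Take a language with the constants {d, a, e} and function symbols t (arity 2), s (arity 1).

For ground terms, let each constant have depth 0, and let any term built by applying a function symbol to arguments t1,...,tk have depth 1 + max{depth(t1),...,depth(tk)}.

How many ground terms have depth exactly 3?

Let N_k = |{terms of depth ≤ k}|. Then N_0 = 3 and N_k = 3 + N_{k-1}^2 + N_{k-1} for k ≥ 1 (one summand per function symbol, arity giving the exponent).
N_0 = 3
N_1 = 3 + 3^2 + 3 = 15
N_2 = 3 + 15^2 + 15 = 243
N_3 = 3 + 243^2 + 243 = 59295
Terms of depth exactly 3: N_3 − N_2 = 59295 − 243 = 59052.

59052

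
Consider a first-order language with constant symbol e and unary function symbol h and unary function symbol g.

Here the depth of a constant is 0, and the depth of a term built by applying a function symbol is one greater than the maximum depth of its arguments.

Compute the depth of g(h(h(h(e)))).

depth(h(e)) = 1 + depth(e) = 1 + 0 = 1
depth(h(h(e))) = 1 + depth(h(e)) = 1 + 1 = 2
depth(h(h(h(e)))) = 1 + depth(h(h(e))) = 1 + 2 = 3
depth(g(h(h(h(e))))) = 1 + depth(h(h(h(e)))) = 1 + 3 = 4

4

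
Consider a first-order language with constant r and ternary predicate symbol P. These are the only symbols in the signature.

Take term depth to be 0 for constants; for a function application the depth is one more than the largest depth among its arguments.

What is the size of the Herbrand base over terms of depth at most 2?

1

First count ground terms of depth ≤ 2.
With no function symbols every ground term is a constant, so there is exactly 1 ground term at every depth bound.
N_0 = 1
N_1 = 1
N_2 = 1
So |H| = 1.
Each predicate of arity r yields |H|^r ground atoms (one per choice of an r-tuple from H):
  P: 1^3 = 1
Total ground atoms: 1.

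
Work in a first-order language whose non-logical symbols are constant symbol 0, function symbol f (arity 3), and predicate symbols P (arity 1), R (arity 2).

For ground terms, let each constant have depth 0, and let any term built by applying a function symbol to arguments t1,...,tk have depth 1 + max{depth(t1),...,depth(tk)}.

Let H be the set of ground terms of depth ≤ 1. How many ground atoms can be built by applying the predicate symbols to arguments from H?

First count ground terms of depth ≤ 1.
If N_k denotes the number of depth-≤k ground terms, the 1 constant gives N_0 = 1, and each function symbol of arity r contributes N_{k-1}^r new terms at level k: N_k = 1 + N_{k-1}^3.
N_0 = 1
N_1 = 1 + 1^3 = 2
So |H| = 2.
Ground atoms are formed by filling each argument slot of a predicate with a term from H, so an r-ary predicate gives |H|^r atoms:
  P: 2;  R: 2^2 = 4
Total ground atoms: 2 + 4 = 6.

6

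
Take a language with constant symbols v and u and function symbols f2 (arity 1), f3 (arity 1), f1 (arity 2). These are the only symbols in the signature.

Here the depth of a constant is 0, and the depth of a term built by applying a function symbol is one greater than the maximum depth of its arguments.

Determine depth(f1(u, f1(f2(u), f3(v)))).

3

depth(f2(u)) = 1 + depth(u) = 1 + 0 = 1
depth(f3(v)) = 1 + depth(v) = 1 + 0 = 1
depth(f1(f2(u), f3(v))) = 1 + max(1, 1) = 2
depth(f1(u, f1(f2(u), f3(v)))) = 1 + max(0, 2) = 3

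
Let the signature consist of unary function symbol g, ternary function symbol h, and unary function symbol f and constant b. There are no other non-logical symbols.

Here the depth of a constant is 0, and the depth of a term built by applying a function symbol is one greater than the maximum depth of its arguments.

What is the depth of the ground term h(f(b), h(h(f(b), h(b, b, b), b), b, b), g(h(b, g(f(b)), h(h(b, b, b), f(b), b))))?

depth(f(b)) = 1 + depth(b) = 1 + 0 = 1
depth(h(b, b, b)) = 1 + max(0, 0, 0) = 1
depth(h(f(b), h(b, b, b), b)) = 1 + max(1, 1, 0) = 2
depth(h(h(f(b), h(b, b, b), b), b, b)) = 1 + max(2, 0, 0) = 3
depth(g(f(b))) = 1 + depth(f(b)) = 1 + 1 = 2
depth(h(h(b, b, b), f(b), b)) = 1 + max(1, 1, 0) = 2
depth(h(b, g(f(b)), h(h(b, b, b), f(b), b))) = 1 + max(0, 2, 2) = 3
depth(g(h(b, g(f(b)), h(h(b, b, b), f(b), b)))) = 1 + depth(h(b, g(f(b)), h(h(b, b, b), f(b), b))) = 1 + 3 = 4
depth(h(f(b), h(h(f(b), h(b, b, b), b), b, b), g(h(b, g(f(b)), h(h(b, b, b), f(b), b))))) = 1 + max(1, 3, 4) = 5

5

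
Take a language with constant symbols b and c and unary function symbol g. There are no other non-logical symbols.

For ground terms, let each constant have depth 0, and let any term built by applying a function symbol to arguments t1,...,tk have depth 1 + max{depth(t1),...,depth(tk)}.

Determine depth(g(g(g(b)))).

3

depth(g(b)) = 1 + depth(b) = 1 + 0 = 1
depth(g(g(b))) = 1 + depth(g(b)) = 1 + 1 = 2
depth(g(g(g(b)))) = 1 + depth(g(g(b))) = 1 + 2 = 3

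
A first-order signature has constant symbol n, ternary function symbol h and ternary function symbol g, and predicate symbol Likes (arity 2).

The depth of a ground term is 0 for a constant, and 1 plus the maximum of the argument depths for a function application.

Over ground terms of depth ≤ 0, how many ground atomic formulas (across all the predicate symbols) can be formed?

1

First count ground terms of depth ≤ 0.
Let N_k = |{terms of depth ≤ k}|. Then N_0 = 1 and N_k = 1 + N_{k-1}^3 + N_{k-1}^3 for k ≥ 1 (one summand per function symbol, arity giving the exponent).
N_0 = 1
So |H| = 1.
Ground atoms are formed by filling each argument slot of a predicate with a term from H, so an r-ary predicate gives |H|^r atoms:
  Likes: 1^2 = 1
Total ground atoms: 1.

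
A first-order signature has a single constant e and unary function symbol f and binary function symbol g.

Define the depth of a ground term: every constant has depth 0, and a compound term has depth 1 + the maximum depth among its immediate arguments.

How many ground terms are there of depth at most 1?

Write N_k for the number of ground terms of depth ≤ k. A term of depth ≤ k is either a constant or a function symbol applied to arguments of depth ≤ k−1, so N_k = 1 + N_{k-1} + N_{k-1}^2.
N_0 = 1
N_1 = 1 + 1 + 1^2 = 3
Explicitly: e, f(e), g(e, e).

3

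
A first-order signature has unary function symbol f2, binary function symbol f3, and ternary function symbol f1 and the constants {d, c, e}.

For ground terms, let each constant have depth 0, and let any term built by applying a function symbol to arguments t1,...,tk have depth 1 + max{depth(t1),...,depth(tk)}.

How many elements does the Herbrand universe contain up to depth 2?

75897

If N_k denotes the number of depth-≤k ground terms, the 3 constants give N_0 = 3, and each function symbol of arity r contributes N_{k-1}^r new terms at level k: N_k = 3 + N_{k-1} + N_{k-1}^2 + N_{k-1}^3.
N_0 = 3
N_1 = 3 + 3 + 3^2 + 3^3 = 42
N_2 = 3 + 42 + 42^2 + 42^3 = 75897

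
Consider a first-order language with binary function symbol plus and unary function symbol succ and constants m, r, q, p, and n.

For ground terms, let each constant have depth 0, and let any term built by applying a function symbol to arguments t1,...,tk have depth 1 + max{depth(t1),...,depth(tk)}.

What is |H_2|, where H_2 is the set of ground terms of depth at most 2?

Count level by level. With function symbols plus/2, succ/1, the terms of depth ≤ k are the 5 constants together with each function applied to depth-≤(k−1) tuples, so N_k = 5 + N_{k-1}^2 + N_{k-1}.
N_0 = 5
N_1 = 5 + 5^2 + 5 = 35
N_2 = 5 + 35^2 + 35 = 1265

1265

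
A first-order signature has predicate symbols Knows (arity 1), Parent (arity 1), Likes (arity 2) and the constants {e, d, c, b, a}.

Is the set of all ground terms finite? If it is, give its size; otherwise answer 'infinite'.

There are no function symbols, so every ground term is one of the 5 constants.
The Herbrand universe is {e, d, c, b, a}, which is finite with 5 elements.

5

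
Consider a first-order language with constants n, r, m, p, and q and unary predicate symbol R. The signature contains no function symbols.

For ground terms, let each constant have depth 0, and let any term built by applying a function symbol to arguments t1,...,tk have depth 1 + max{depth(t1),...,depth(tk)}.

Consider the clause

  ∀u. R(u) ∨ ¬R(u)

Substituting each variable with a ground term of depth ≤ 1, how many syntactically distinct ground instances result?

5

Ground terms of depth ≤ 1:
  With no function symbols every ground term is a constant, so there are exactly 5 ground terms at every depth bound.
  N_0 = 5
  N_1 = 5
  Explicitly: n, r, m, p, q.
So there are 5 ground terms available for substitution.
The variable u ranges independently over the available ground terms, and distinct assignments produce distinct instances.
Number of ground instances = 5.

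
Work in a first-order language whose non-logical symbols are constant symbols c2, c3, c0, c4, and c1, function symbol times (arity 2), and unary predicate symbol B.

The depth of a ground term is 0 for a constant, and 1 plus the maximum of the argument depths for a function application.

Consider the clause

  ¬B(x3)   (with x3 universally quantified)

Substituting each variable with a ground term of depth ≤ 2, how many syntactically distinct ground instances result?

Ground terms of depth ≤ 2:
  Let N_k count ground terms of depth at most k. Each non-constant term of depth ≤ k is some function symbol applied to depth-≤(k−1) arguments, giving N_k = 5 + N_{k-1}^2.
  N_0 = 5
  N_1 = 5 + 5^2 = 30
  N_2 = 5 + 30^2 = 905
So there are 905 ground terms available for substitution.
The body mentions the single quantified variable x3; since ground terms form a free algebra, no two substitutions collapse to the same formula.
Number of ground instances = 905.

905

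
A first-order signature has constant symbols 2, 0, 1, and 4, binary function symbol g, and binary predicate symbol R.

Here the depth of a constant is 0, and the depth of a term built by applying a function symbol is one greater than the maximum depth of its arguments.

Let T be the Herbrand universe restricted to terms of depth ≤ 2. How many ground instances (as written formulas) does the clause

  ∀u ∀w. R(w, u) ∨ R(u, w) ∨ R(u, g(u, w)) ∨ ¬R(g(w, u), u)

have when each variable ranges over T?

Ground terms of depth ≤ 2:
  Let N_k = |{terms of depth ≤ k}|. Then N_0 = 4 and N_k = 4 + N_{k-1}^2 for k ≥ 1 (one summand per function symbol, arity giving the exponent).
  N_0 = 4
  N_1 = 4 + 4^2 = 20
  N_2 = 4 + 20^2 = 404
So there are 404 ground terms available for substitution.
Each of u, w ranges independently over the available ground terms, and distinct assignments produce distinct instances.
Number of ground instances = 404^2 = 163216.

163216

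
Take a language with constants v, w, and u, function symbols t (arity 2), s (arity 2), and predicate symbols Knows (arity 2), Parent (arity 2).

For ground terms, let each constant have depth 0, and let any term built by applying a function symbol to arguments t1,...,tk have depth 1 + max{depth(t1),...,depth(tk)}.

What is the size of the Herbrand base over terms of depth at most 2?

First count ground terms of depth ≤ 2.
Let N_k count ground terms of depth at most k. Each non-constant term of depth ≤ k is some function symbol applied to depth-≤(k−1) arguments, giving N_k = 3 + N_{k-1}^2 + N_{k-1}^2.
N_0 = 3
N_1 = 3 + 3^2 + 3^2 = 21
N_2 = 3 + 21^2 + 21^2 = 885
So |H| = 885.
Ground atoms are formed by filling each argument slot of a predicate with a term from H, so an r-ary predicate gives |H|^r atoms:
  Knows: 885^2 = 783225;  Parent: 885^2 = 783225
Total ground atoms: 783225 + 783225 = 1566450.

1566450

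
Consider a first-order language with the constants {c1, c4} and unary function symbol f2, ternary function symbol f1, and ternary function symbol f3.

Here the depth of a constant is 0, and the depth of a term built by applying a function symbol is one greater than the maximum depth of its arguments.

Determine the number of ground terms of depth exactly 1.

18

Write N_k for the number of ground terms of depth ≤ k. A term of depth ≤ k is either a constant or a function symbol applied to arguments of depth ≤ k−1, so N_k = 2 + N_{k-1} + N_{k-1}^3 + N_{k-1}^3.
N_0 = 2
N_1 = 2 + 2 + 2^3 + 2^3 = 20
Terms of depth exactly 1: N_1 − N_0 = 20 − 2 = 18.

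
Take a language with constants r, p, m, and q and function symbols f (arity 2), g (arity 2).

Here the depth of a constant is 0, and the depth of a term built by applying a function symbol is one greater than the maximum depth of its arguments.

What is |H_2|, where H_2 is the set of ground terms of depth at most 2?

Count level by level. With function symbols f/2, g/2, the terms of depth ≤ k are the 4 constants together with each function applied to depth-≤(k−1) tuples, so N_k = 4 + N_{k-1}^2 + N_{k-1}^2.
N_0 = 4
N_1 = 4 + 4^2 + 4^2 = 36
N_2 = 4 + 36^2 + 36^2 = 2596

2596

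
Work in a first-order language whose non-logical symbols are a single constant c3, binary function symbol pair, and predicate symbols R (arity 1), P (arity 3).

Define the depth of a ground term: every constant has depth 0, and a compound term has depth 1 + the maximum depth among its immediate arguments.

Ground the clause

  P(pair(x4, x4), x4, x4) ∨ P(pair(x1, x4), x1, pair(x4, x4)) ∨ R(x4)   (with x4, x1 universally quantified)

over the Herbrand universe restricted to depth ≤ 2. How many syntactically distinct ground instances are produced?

25

Ground terms of depth ≤ 2:
  Count level by level. With function symbols pair/2, the terms of depth ≤ k are the 1 constant together with each function applied to depth-≤(k−1) tuples, so N_k = 1 + N_{k-1}^2.
  N_0 = 1
  N_1 = 1 + 1^2 = 2
  N_2 = 1 + 2^2 = 5
  Explicitly: c3, pair(c3, c3), pair(c3, pair(c3, c3)), pair(pair(c3, c3), c3), pair(pair(c3, c3), pair(c3, c3)).
So there are 5 ground terms available for substitution.
The body mentions every one of the 2 quantified variables; since ground terms form a free algebra, no two substitutions collapse to the same formula.
Number of ground instances = 5^2 = 25.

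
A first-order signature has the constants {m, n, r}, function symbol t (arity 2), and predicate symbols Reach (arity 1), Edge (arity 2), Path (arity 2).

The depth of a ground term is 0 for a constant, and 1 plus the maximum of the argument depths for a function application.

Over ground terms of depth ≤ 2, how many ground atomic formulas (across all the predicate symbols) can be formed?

43365

First count ground terms of depth ≤ 2.
If N_k denotes the number of depth-≤k ground terms, the 3 constants give N_0 = 3, and each function symbol of arity r contributes N_{k-1}^r new terms at level k: N_k = 3 + N_{k-1}^2.
N_0 = 3
N_1 = 3 + 3^2 = 12
N_2 = 3 + 12^2 = 147
So |H| = 147.
A ground atom is a predicate applied to a tuple of terms from H, so the count is the sum over predicates of |H|^arity:
  Reach: 147;  Edge: 147^2 = 21609;  Path: 147^2 = 21609
Total ground atoms: 147 + 21609 + 21609 = 43365.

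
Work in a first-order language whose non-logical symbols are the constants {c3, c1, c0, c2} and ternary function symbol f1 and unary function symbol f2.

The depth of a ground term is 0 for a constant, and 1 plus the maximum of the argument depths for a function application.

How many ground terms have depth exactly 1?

Count level by level. With function symbols f1/3, f2/1, the terms of depth ≤ k are the 4 constants together with each function applied to depth-≤(k−1) tuples, so N_k = 4 + N_{k-1}^3 + N_{k-1}.
N_0 = 4
N_1 = 4 + 4^3 + 4 = 72
Terms of depth exactly 1: N_1 − N_0 = 72 − 4 = 68.

68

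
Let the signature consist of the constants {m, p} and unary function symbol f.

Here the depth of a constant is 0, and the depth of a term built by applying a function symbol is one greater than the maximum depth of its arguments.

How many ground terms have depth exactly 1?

2

Count level by level. With function symbols f/1, the terms of depth ≤ k are the 2 constants together with each function applied to depth-≤(k−1) tuples, so N_k = 2 + N_{k-1}.
N_0 = 2
N_1 = 2 + 2 = 4
Terms of depth exactly 1: N_1 − N_0 = 4 − 2 = 2.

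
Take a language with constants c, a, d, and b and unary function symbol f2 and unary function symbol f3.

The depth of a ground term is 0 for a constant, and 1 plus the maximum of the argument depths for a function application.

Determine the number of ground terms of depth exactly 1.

8

Count level by level. With function symbols f2/1, f3/1, the terms of depth ≤ k are the 4 constants together with each function applied to depth-≤(k−1) tuples, so N_k = 4 + N_{k-1} + N_{k-1}.
N_0 = 4
N_1 = 4 + 4 + 4 = 12
Terms of depth exactly 1: N_1 − N_0 = 12 − 4 = 8.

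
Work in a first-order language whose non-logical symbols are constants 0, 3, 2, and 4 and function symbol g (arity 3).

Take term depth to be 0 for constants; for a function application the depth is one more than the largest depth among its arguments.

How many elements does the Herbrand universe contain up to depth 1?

Write N_k for the number of ground terms of depth ≤ k. A term of depth ≤ k is either a constant or a function symbol applied to arguments of depth ≤ k−1, so N_k = 4 + N_{k-1}^3.
N_0 = 4
N_1 = 4 + 4^3 = 68

68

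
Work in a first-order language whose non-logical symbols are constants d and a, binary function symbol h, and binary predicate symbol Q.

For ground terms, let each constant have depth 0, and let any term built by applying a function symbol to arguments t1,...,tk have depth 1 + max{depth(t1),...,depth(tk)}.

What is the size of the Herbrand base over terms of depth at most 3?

2090916

First count ground terms of depth ≤ 3.
Count level by level. With function symbols h/2, the terms of depth ≤ k are the 2 constants together with each function applied to depth-≤(k−1) tuples, so N_k = 2 + N_{k-1}^2.
N_0 = 2
N_1 = 2 + 2^2 = 6
N_2 = 2 + 6^2 = 38
N_3 = 2 + 38^2 = 1446
So |H| = 1446.
A ground atom is a predicate applied to a tuple of terms from H, so the count is the sum over predicates of |H|^arity:
  Q: 1446^2 = 2090916
Total ground atoms: 2090916.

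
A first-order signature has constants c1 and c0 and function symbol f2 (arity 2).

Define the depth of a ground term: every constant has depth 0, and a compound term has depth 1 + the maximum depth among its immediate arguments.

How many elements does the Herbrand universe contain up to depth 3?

1446

Let N_k = |{terms of depth ≤ k}|. Then N_0 = 2 and N_k = 2 + N_{k-1}^2 for k ≥ 1 (one summand per function symbol, arity giving the exponent).
N_0 = 2
N_1 = 2 + 2^2 = 6
N_2 = 2 + 6^2 = 38
N_3 = 2 + 38^2 = 1446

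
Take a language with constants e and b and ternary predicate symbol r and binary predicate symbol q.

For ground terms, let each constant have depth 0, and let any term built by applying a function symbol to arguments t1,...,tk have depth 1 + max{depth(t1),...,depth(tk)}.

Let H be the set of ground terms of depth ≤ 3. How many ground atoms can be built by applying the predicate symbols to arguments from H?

First count ground terms of depth ≤ 3.
With no function symbols every ground term is a constant, so there are exactly 2 ground terms at every depth bound.
N_0 = 2
N_1 = 2
N_2 = 2
N_3 = 2
Explicitly: e, b.
So |H| = 2.
Each predicate of arity r yields |H|^r ground atoms (one per choice of an r-tuple from H):
  r: 2^3 = 8;  q: 2^2 = 4
Total ground atoms: 8 + 4 = 12.

12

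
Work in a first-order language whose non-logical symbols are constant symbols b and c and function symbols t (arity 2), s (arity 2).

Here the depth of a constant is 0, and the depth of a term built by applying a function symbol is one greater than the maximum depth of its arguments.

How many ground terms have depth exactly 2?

192

Let N_k count ground terms of depth at most k. Each non-constant term of depth ≤ k is some function symbol applied to depth-≤(k−1) arguments, giving N_k = 2 + N_{k-1}^2 + N_{k-1}^2.
N_0 = 2
N_1 = 2 + 2^2 + 2^2 = 10
N_2 = 2 + 10^2 + 10^2 = 202
Terms of depth exactly 2: N_2 − N_1 = 202 − 10 = 192.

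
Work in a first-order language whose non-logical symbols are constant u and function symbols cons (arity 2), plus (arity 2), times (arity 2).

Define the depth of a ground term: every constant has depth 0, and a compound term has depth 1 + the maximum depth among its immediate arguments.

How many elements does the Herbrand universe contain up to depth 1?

4

Let N_k count ground terms of depth at most k. Each non-constant term of depth ≤ k is some function symbol applied to depth-≤(k−1) arguments, giving N_k = 1 + N_{k-1}^2 + N_{k-1}^2 + N_{k-1}^2.
N_0 = 1
N_1 = 1 + 1^2 + 1^2 + 1^2 = 4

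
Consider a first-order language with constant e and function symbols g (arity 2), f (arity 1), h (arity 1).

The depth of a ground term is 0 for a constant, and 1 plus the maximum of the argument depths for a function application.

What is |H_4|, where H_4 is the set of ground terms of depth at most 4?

458329

Count level by level. With function symbols g/2, f/1, h/1, the terms of depth ≤ k are the 1 constant together with each function applied to depth-≤(k−1) tuples, so N_k = 1 + N_{k-1}^2 + N_{k-1} + N_{k-1}.
N_0 = 1
N_1 = 1 + 1^2 + 1 + 1 = 4
N_2 = 1 + 4^2 + 4 + 4 = 25
N_3 = 1 + 25^2 + 25 + 25 = 676
N_4 = 1 + 676^2 + 676 + 676 = 458329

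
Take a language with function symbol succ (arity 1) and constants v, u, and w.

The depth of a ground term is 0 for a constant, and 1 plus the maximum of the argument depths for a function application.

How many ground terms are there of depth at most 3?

12

Write N_k for the number of ground terms of depth ≤ k. A term of depth ≤ k is either a constant or a function symbol applied to arguments of depth ≤ k−1, so N_k = 3 + N_{k-1}.
N_0 = 3
N_1 = 3 + 3 = 6
N_2 = 3 + 6 = 9
N_3 = 3 + 9 = 12
Explicitly: v, u, w, succ(v), succ(u), succ(w), succ(succ(v)), succ(succ(u)), succ(succ(w)), succ(succ(succ(v))), succ(succ(succ(u))), succ(succ(succ(w))).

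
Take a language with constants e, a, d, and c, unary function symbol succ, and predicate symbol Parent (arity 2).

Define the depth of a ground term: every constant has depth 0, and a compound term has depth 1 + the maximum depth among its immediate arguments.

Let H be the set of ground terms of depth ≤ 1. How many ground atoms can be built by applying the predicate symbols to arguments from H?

64

First count ground terms of depth ≤ 1.
Count level by level. With function symbols succ/1, the terms of depth ≤ k are the 4 constants together with each function applied to depth-≤(k−1) tuples, so N_k = 4 + N_{k-1}.
N_0 = 4
N_1 = 4 + 4 = 8
Explicitly: e, a, d, c, succ(e), succ(a), succ(d), succ(c).
So |H| = 8.
Each predicate of arity r yields |H|^r ground atoms (one per choice of an r-tuple from H):
  Parent: 8^2 = 64
Total ground atoms: 64.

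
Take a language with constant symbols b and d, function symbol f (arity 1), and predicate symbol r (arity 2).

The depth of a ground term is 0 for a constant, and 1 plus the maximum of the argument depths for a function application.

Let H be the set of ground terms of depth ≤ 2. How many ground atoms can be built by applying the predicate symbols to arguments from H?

36

First count ground terms of depth ≤ 2.
Count level by level. With function symbols f/1, the terms of depth ≤ k are the 2 constants together with each function applied to depth-≤(k−1) tuples, so N_k = 2 + N_{k-1}.
N_0 = 2
N_1 = 2 + 2 = 4
N_2 = 2 + 4 = 6
So |H| = 6.
A ground atom is a predicate applied to a tuple of terms from H, so the count is the sum over predicates of |H|^arity:
  r: 6^2 = 36
Total ground atoms: 36.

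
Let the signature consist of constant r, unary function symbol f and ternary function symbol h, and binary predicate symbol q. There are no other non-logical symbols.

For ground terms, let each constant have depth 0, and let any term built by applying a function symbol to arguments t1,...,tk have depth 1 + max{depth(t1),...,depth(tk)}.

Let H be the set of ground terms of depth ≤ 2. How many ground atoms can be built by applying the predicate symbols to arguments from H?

961

First count ground terms of depth ≤ 2.
Let N_k count ground terms of depth at most k. Each non-constant term of depth ≤ k is some function symbol applied to depth-≤(k−1) arguments, giving N_k = 1 + N_{k-1} + N_{k-1}^3.
N_0 = 1
N_1 = 1 + 1 + 1^3 = 3
N_2 = 1 + 3 + 3^3 = 31
So |H| = 31.
A ground atom is a predicate applied to a tuple of terms from H, so the count is the sum over predicates of |H|^arity:
  q: 31^2 = 961
Total ground atoms: 961.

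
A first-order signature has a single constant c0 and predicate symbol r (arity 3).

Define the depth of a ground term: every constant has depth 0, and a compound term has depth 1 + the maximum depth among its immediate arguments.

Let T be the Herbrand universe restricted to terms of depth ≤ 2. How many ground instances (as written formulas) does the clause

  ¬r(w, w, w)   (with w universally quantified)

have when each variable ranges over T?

1

Ground terms of depth ≤ 2:
  With no function symbols every ground term is a constant, so there is exactly 1 ground term at every depth bound.
  N_0 = 1
  N_1 = 1
  N_2 = 1
So there is exactly 1 ground term available for substitution.
The variable w ranges independently over the available ground terms, and distinct assignments produce distinct instances.
Number of ground instances = 1.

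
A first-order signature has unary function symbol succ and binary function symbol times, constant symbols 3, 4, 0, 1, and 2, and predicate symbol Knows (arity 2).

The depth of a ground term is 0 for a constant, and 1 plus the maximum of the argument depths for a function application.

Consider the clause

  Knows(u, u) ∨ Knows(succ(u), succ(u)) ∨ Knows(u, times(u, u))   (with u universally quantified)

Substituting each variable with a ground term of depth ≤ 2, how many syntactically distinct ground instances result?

Ground terms of depth ≤ 2:
  Let N_k count ground terms of depth at most k. Each non-constant term of depth ≤ k is some function symbol applied to depth-≤(k−1) arguments, giving N_k = 5 + N_{k-1} + N_{k-1}^2.
  N_0 = 5
  N_1 = 5 + 5 + 5^2 = 35
  N_2 = 5 + 35 + 35^2 = 1265
So there are 1265 ground terms available for substitution.
The variable u ranges independently over the available ground terms, and distinct assignments produce distinct instances.
Number of ground instances = 1265.

1265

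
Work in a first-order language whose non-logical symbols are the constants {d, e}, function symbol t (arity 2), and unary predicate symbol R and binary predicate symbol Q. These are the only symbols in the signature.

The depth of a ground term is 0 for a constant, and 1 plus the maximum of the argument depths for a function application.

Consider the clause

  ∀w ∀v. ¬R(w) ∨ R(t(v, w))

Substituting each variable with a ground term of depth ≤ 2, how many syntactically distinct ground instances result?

Ground terms of depth ≤ 2:
  Write N_k for the number of ground terms of depth ≤ k. A term of depth ≤ k is either a constant or a function symbol applied to arguments of depth ≤ k−1, so N_k = 2 + N_{k-1}^2.
  N_0 = 2
  N_1 = 2 + 2^2 = 6
  N_2 = 2 + 6^2 = 38
So there are 38 ground terms available for substitution.
There are 2 variables to instantiate (w, v), each occurring in at least one literal, so different choices give different ground instances.
Number of ground instances = 38^2 = 1444.

1444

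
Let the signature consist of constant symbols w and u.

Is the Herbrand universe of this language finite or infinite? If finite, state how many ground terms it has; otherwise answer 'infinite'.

2

There are no function symbols, so every ground term is one of the 2 constants.
The Herbrand universe is {w, u}, which is finite with 2 elements.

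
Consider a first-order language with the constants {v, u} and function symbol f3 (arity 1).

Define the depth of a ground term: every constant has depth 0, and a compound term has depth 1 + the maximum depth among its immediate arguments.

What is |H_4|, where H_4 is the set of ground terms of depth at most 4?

Count level by level. With function symbols f3/1, the terms of depth ≤ k are the 2 constants together with each function applied to depth-≤(k−1) tuples, so N_k = 2 + N_{k-1}.
N_0 = 2
N_1 = 2 + 2 = 4
N_2 = 2 + 4 = 6
N_3 = 2 + 6 = 8
N_4 = 2 + 8 = 10

10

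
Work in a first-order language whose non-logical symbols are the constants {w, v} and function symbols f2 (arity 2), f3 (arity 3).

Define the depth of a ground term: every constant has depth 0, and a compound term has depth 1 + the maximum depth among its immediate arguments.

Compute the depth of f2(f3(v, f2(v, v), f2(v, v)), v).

depth(f2(v, v)) = 1 + max(0, 0) = 1
depth(f3(v, f2(v, v), f2(v, v))) = 1 + max(0, 1, 1) = 2
depth(f2(f3(v, f2(v, v), f2(v, v)), v)) = 1 + max(2, 0) = 3

3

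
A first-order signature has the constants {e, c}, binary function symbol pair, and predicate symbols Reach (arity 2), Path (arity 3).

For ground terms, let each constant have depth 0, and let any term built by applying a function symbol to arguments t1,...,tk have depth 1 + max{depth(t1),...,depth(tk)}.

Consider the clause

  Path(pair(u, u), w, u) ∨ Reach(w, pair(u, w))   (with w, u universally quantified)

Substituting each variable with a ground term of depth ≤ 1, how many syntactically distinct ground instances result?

36

Ground terms of depth ≤ 1:
  Write N_k for the number of ground terms of depth ≤ k. A term of depth ≤ k is either a constant or a function symbol applied to arguments of depth ≤ k−1, so N_k = 2 + N_{k-1}^2.
  N_0 = 2
  N_1 = 2 + 2^2 = 6
  Explicitly: e, c, pair(e, e), pair(e, c), pair(c, e), pair(c, c).
So there are 6 ground terms available for substitution.
There are 2 variables to instantiate (w, u), each occurring in at least one literal, so different choices give different ground instances.
Number of ground instances = 6^2 = 36.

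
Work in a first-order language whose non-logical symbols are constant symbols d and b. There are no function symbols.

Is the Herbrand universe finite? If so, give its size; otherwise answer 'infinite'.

2

There are no function symbols, so every ground term is one of the 2 constants.
The Herbrand universe is {d, b}, which is finite with 2 elements.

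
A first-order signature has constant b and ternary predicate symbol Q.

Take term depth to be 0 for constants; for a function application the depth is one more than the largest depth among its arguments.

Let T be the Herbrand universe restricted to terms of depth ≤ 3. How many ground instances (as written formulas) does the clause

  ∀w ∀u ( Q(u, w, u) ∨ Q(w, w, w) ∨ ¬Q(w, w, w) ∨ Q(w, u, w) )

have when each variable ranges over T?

1

Ground terms of depth ≤ 3:
  With no function symbols every ground term is a constant, so there is exactly 1 ground term at every depth bound.
  N_0 = 1
  N_1 = 1
  N_2 = 1
  N_3 = 1
  Explicitly: b.
So there is exactly 1 ground term available for substitution.
Each of w, u ranges independently over the available ground terms, and distinct assignments produce distinct instances.
Number of ground instances = 1^2 = 1.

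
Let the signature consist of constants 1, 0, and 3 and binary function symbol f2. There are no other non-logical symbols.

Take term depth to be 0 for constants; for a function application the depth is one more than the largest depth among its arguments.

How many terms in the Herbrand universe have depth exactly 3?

21465

Let N_k count ground terms of depth at most k. Each non-constant term of depth ≤ k is some function symbol applied to depth-≤(k−1) arguments, giving N_k = 3 + N_{k-1}^2.
N_0 = 3
N_1 = 3 + 3^2 = 12
N_2 = 3 + 12^2 = 147
N_3 = 3 + 147^2 = 21612
Terms of depth exactly 3: N_3 − N_2 = 21612 − 147 = 21465.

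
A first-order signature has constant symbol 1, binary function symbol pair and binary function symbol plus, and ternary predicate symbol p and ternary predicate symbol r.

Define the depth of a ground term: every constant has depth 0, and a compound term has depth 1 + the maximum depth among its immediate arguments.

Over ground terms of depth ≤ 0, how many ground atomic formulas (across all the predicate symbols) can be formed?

2

First count ground terms of depth ≤ 0.
If N_k denotes the number of depth-≤k ground terms, the 1 constant gives N_0 = 1, and each function symbol of arity r contributes N_{k-1}^r new terms at level k: N_k = 1 + N_{k-1}^2 + N_{k-1}^2.
N_0 = 1
Explicitly: 1.
So |H| = 1.
Ground atoms are formed by filling each argument slot of a predicate with a term from H, so an r-ary predicate gives |H|^r atoms:
  p: 1^3 = 1;  r: 1^3 = 1
Total ground atoms: 1 + 1 = 2.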